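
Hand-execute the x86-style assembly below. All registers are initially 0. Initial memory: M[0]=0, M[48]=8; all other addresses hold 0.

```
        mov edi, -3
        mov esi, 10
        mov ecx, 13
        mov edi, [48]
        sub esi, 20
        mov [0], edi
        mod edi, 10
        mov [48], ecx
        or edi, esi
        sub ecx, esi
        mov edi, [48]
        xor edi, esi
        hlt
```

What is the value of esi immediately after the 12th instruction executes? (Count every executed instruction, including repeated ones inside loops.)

-10

mov edi, -3 → edi=-3
mov esi, 10 → esi=10
mov ecx, 13 → ecx=13
mov edi, [48] → edi=M[48]=8
sub esi, 20 → esi=10-20=-10
mov [0], edi → M[0]=8
mod edi, 10 → edi=8%10=8
mov [48], ecx → M[48]=13
or edi, esi → edi=8|(-10)=-2
sub ecx, esi → ecx=13-(-10)=23
mov edi, [48] → edi=M[48]=13
xor edi, esi → edi=13^(-10)=-5
After step 12: esi = -10.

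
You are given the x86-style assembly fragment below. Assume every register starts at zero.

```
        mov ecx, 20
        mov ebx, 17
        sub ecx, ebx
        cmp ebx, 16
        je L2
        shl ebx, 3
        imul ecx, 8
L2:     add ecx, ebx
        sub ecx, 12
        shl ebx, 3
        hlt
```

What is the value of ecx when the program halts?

148

after mov ecx, 20: ecx=20
after mov ebx, 17: ebx=17
after sub ecx, ebx: ecx=20-17=3
cmp ebx, 16  (cmp 17,16)
je L2: not taken
after shl ebx, 3: ebx=17<<3=136
after imul ecx, 8: ecx=3*8=24
after add ecx, ebx: ecx=24+136=160
after sub ecx, 12: ecx=160-12=148
after shl ebx, 3: ebx=136<<3=1088
halt.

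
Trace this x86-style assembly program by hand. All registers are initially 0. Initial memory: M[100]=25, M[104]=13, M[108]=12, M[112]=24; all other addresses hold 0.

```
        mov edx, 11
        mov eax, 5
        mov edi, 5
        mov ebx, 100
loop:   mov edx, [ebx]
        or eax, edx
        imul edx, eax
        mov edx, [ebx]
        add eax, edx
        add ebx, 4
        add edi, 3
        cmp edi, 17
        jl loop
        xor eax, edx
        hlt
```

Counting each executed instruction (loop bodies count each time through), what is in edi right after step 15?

edx=11
eax=5
edi=5
ebx=100
edx=M[100]=25
eax=5|25=29
edx=25*29=725
edx=M[100]=25
eax=29+25=54
ebx=100+4=104
edi=5+3=8
cmp edi, 17  (cmp 8,17)
jl loop: taken
edx=M[104]=13
eax=54|13=63
After step 15: edi = 8.

8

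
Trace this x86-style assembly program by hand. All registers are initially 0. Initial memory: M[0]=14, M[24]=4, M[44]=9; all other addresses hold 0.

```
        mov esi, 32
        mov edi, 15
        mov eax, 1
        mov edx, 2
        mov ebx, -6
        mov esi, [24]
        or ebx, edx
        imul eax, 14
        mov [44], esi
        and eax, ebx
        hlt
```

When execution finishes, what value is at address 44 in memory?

4

after mov esi, 32: esi=32
after mov edi, 15: edi=15
after mov eax, 1: eax=1
after mov edx, 2: edx=2
after mov ebx, -6: ebx=-6
after mov esi, [24]: esi=M[24]=4
after or ebx, edx: ebx=(-6)|2=-6
after imul eax, 14: eax=1*14=14
mov [44], esi → M[44]=4
after and eax, ebx: eax=14&(-6)=10
halt.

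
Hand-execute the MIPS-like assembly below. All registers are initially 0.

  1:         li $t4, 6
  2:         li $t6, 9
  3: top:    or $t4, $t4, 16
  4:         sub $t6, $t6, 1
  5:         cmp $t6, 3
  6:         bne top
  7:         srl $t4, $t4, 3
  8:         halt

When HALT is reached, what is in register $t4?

2

li $t4, 6 → $t4=6
li $t6, 9 → $t6=9
or $t4, $t4, 16 → $t4=6|16=22
sub $t6, $t6, 1 → $t6=9-1=8
cmp $t6, 3  (cmp 8,3)
bne top: taken
or $t4, $t4, 16 → $t4=22|16=22
sub $t6, $t6, 1 → $t6=8-1=7
cmp $t6, 3  (cmp 7,3)
bne top: taken
or $t4, $t4, 16 → $t4=22|16=22
sub $t6, $t6, 1 → $t6=7-1=6
cmp $t6, 3  (cmp 6,3)
bne top: taken
or $t4, $t4, 16 → $t4=22|16=22
sub $t6, $t6, 1 → $t6=6-1=5
cmp $t6, 3  (cmp 5,3)
bne top: taken
or $t4, $t4, 16 → $t4=22|16=22
sub $t6, $t6, 1 → $t6=5-1=4
cmp $t6, 3  (cmp 4,3)
bne top: taken
or $t4, $t4, 16 → $t4=22|16=22
sub $t6, $t6, 1 → $t6=4-1=3
cmp $t6, 3  (cmp 3,3)
bne top: not taken
srl $t4, $t4, 3 → $t4=22>>3=2
halt.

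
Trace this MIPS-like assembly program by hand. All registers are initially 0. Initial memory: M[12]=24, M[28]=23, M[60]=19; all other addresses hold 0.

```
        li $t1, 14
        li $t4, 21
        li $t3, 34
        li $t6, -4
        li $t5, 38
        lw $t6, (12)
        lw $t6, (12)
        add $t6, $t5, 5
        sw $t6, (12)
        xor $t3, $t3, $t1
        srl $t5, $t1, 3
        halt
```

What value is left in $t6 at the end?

43

li $t1, 14 → $t1=14
li $t4, 21 → $t4=21
li $t3, 34 → $t3=34
li $t6, -4 → $t6=-4
li $t5, 38 → $t5=38
lw $t6, (12) → $t6=M[12]=24
lw $t6, (12) → $t6=M[12]=24
add $t6, $t5, 5 → $t6=38+5=43
sw $t6, (12) → M[12]=43
xor $t3, $t3, $t1 → $t3=34^14=44
srl $t5, $t1, 3 → $t5=14>>3=1
halt.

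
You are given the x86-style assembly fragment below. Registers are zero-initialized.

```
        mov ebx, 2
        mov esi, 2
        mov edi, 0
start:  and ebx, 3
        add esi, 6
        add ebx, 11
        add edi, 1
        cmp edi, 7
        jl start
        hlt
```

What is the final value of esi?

ebx=2
esi=2
edi=0
ebx=2&3=2
esi=2+6=8
ebx=2+11=13
edi=0+1=1
cmp edi, 7  (cmp 1,7)
jl start: taken
ebx=13&3=1
esi=8+6=14
ebx=1+11=12
edi=1+1=2
cmp edi, 7  (cmp 2,7)
jl start: taken
ebx=12&3=0
esi=14+6=20
ebx=0+11=11
edi=2+1=3
cmp edi, 7  (cmp 3,7)
jl start: taken
ebx=11&3=3
esi=20+6=26
ebx=3+11=14
edi=3+1=4
cmp edi, 7  (cmp 4,7)
jl start: taken
ebx=14&3=2
esi=26+6=32
ebx=2+11=13
edi=4+1=5
cmp edi, 7  (cmp 5,7)
jl start: taken
ebx=13&3=1
esi=32+6=38
ebx=1+11=12
edi=5+1=6
cmp edi, 7  (cmp 6,7)
jl start: taken
ebx=12&3=0
esi=38+6=44
ebx=0+11=11
edi=6+1=7
cmp edi, 7  (cmp 7,7)
jl start: not taken
halt.

44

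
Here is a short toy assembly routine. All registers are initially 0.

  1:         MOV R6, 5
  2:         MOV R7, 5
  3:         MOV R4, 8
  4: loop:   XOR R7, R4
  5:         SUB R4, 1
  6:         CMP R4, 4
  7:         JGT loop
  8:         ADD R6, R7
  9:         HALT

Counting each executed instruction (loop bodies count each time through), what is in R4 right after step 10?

6

MOV R6, 5 → R6=5
MOV R7, 5 → R7=5
MOV R4, 8 → R4=8
XOR R7, R4 → R7=5^8=13
SUB R4, 1 → R4=8-1=7
CMP R4, 4  (cmp 7,4)
JGT loop: taken
XOR R7, R4 → R7=13^7=10
SUB R4, 1 → R4=7-1=6
CMP R4, 4  (cmp 6,4)
After step 10: R4 = 6.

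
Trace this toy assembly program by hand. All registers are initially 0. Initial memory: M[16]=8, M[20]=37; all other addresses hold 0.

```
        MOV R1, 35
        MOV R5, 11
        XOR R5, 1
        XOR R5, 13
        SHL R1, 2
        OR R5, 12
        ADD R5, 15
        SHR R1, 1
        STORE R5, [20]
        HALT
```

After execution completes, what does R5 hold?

R1=35
R5=11
R5=11^1=10
R5=10^13=7
R1=35<<2=140
R5=7|12=15
R5=15+15=30
R1=140>>1=70
STORE R5, [20] → M[20]=30
halt.

30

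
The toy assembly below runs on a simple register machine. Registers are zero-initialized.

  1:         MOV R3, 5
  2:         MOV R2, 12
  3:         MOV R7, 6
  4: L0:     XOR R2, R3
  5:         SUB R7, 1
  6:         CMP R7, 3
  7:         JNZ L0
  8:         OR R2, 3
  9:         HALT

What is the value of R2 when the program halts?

11

after MOV R3, 5: R3=5
after MOV R2, 12: R2=12
after MOV R7, 6: R7=6
after XOR R2, R3: R2=12^5=9
after SUB R7, 1: R7=6-1=5
CMP R7, 3  (cmp 5,3)
JNZ L0: taken
after XOR R2, R3: R2=9^5=12
after SUB R7, 1: R7=5-1=4
CMP R7, 3  (cmp 4,3)
JNZ L0: taken
after XOR R2, R3: R2=12^5=9
after SUB R7, 1: R7=4-1=3
CMP R7, 3  (cmp 3,3)
JNZ L0: not taken
after OR R2, 3: R2=9|3=11
halt.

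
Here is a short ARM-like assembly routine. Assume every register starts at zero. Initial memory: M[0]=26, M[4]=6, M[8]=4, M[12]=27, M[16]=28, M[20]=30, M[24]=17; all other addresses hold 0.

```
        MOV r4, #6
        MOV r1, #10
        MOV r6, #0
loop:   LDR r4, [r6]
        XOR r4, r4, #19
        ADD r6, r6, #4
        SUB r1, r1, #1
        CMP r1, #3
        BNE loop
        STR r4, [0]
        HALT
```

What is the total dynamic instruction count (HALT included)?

MOV r4, #6 → r4=6
MOV r1, #10 → r1=10
MOV r6, #0 → r6=0
LDR r4, [r6] → r4=M[0]=26
XOR r4, r4, #19 → r4=26^19=9
ADD r6, r6, #4 → r6=0+4=4
SUB r1, r1, #1 → r1=10-1=9
CMP r1, #3  (cmp 9,3)
BNE loop: taken
LDR r4, [r6] → r4=M[4]=6
XOR r4, r4, #19 → r4=6^19=21
ADD r6, r6, #4 → r6=4+4=8
SUB r1, r1, #1 → r1=9-1=8
CMP r1, #3  (cmp 8,3)
BNE loop: taken
LDR r4, [r6] → r4=M[8]=4
XOR r4, r4, #19 → r4=4^19=23
ADD r6, r6, #4 → r6=8+4=12
SUB r1, r1, #1 → r1=8-1=7
CMP r1, #3  (cmp 7,3)
BNE loop: taken
LDR r4, [r6] → r4=M[12]=27
XOR r4, r4, #19 → r4=27^19=8
ADD r6, r6, #4 → r6=12+4=16
SUB r1, r1, #1 → r1=7-1=6
CMP r1, #3  (cmp 6,3)
BNE loop: taken
LDR r4, [r6] → r4=M[16]=28
XOR r4, r4, #19 → r4=28^19=15
ADD r6, r6, #4 → r6=16+4=20
SUB r1, r1, #1 → r1=6-1=5
CMP r1, #3  (cmp 5,3)
BNE loop: taken
LDR r4, [r6] → r4=M[20]=30
XOR r4, r4, #19 → r4=30^19=13
ADD r6, r6, #4 → r6=20+4=24
SUB r1, r1, #1 → r1=5-1=4
CMP r1, #3  (cmp 4,3)
BNE loop: taken
LDR r4, [r6] → r4=M[24]=17
XOR r4, r4, #19 → r4=17^19=2
ADD r6, r6, #4 → r6=24+4=28
SUB r1, r1, #1 → r1=4-1=3
CMP r1, #3  (cmp 3,3)
BNE loop: not taken
STR r4, [0] → M[0]=2
halt.
Total executed instructions: 47.

47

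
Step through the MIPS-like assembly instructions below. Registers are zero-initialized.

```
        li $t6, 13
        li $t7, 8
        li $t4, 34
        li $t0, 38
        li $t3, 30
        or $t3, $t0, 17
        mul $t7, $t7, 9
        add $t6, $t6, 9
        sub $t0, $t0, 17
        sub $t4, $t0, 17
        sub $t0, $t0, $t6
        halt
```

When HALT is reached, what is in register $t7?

72

li $t6, 13 → $t6=13
li $t7, 8 → $t7=8
li $t4, 34 → $t4=34
li $t0, 38 → $t0=38
li $t3, 30 → $t3=30
or $t3, $t0, 17 → $t3=38|17=55
mul $t7, $t7, 9 → $t7=8*9=72
add $t6, $t6, 9 → $t6=13+9=22
sub $t0, $t0, 17 → $t0=38-17=21
sub $t4, $t0, 17 → $t4=21-17=4
sub $t0, $t0, $t6 → $t0=21-22=-1
halt.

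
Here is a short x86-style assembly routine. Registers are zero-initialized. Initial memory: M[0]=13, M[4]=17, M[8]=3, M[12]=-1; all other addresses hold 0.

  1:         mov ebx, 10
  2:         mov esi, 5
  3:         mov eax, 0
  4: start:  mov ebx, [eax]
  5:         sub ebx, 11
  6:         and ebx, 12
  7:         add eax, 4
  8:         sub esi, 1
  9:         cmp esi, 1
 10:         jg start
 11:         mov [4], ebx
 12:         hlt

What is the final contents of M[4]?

4

after mov ebx, 10: ebx=10
after mov esi, 5: esi=5
after mov eax, 0: eax=0
after mov ebx, [eax]: ebx=M[0]=13
after sub ebx, 11: ebx=13-11=2
after and ebx, 12: ebx=2&12=0
after add eax, 4: eax=0+4=4
after sub esi, 1: esi=5-1=4
cmp esi, 1  (cmp 4,1)
jg start: taken
after mov ebx, [eax]: ebx=M[4]=17
after sub ebx, 11: ebx=17-11=6
after and ebx, 12: ebx=6&12=4
after add eax, 4: eax=4+4=8
after sub esi, 1: esi=4-1=3
cmp esi, 1  (cmp 3,1)
jg start: taken
after mov ebx, [eax]: ebx=M[8]=3
after sub ebx, 11: ebx=3-11=-8
after and ebx, 12: ebx=(-8)&12=8
after add eax, 4: eax=8+4=12
after sub esi, 1: esi=3-1=2
cmp esi, 1  (cmp 2,1)
jg start: taken
after mov ebx, [eax]: ebx=M[12]=-1
after sub ebx, 11: ebx=(-1)-11=-12
after and ebx, 12: ebx=(-12)&12=4
after add eax, 4: eax=12+4=16
after sub esi, 1: esi=2-1=1
cmp esi, 1  (cmp 1,1)
jg start: not taken
mov [4], ebx → M[4]=4
halt.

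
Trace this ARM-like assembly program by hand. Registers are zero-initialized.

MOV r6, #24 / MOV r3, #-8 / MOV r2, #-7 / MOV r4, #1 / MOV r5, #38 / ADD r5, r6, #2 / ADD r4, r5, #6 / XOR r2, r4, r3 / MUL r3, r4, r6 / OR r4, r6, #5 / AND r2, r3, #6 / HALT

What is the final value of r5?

MOV r6, #24 → r6=24
MOV r3, #-8 → r3=-8
MOV r2, #-7 → r2=-7
MOV r4, #1 → r4=1
MOV r5, #38 → r5=38
ADD r5, r6, #2 → r5=24+2=26
ADD r4, r5, #6 → r4=26+6=32
XOR r2, r4, r3 → r2=32^(-8)=-40
MUL r3, r4, r6 → r3=32*24=768
OR r4, r6, #5 → r4=24|5=29
AND r2, r3, #6 → r2=768&6=0
halt.

26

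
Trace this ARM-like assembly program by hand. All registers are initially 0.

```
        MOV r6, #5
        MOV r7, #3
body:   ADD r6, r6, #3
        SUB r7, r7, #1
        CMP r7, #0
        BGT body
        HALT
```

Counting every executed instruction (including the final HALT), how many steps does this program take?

15

after MOV r6, #5: r6=5
after MOV r7, #3: r7=3
after ADD r6, r6, #3: r6=5+3=8
after SUB r7, r7, #1: r7=3-1=2
CMP r7, #0  (cmp 2,0)
BGT body: taken
after ADD r6, r6, #3: r6=8+3=11
after SUB r7, r7, #1: r7=2-1=1
CMP r7, #0  (cmp 1,0)
BGT body: taken
after ADD r6, r6, #3: r6=11+3=14
after SUB r7, r7, #1: r7=1-1=0
CMP r7, #0  (cmp 0,0)
BGT body: not taken
halt.
Total executed instructions: 15.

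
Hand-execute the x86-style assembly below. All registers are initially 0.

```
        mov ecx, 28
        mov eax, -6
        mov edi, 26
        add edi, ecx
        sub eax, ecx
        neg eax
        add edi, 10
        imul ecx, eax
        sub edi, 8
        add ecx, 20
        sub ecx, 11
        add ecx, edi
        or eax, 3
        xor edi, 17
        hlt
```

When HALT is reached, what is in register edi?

after mov ecx, 28: ecx=28
after mov eax, -6: eax=-6
after mov edi, 26: edi=26
after add edi, ecx: edi=26+28=54
after sub eax, ecx: eax=(-6)-28=-34
after neg eax: eax=-(-34)=34
after add edi, 10: edi=54+10=64
after imul ecx, eax: ecx=28*34=952
after sub edi, 8: edi=64-8=56
after add ecx, 20: ecx=952+20=972
after sub ecx, 11: ecx=972-11=961
after add ecx, edi: ecx=961+56=1017
after or eax, 3: eax=34|3=35
after xor edi, 17: edi=56^17=41
halt.

41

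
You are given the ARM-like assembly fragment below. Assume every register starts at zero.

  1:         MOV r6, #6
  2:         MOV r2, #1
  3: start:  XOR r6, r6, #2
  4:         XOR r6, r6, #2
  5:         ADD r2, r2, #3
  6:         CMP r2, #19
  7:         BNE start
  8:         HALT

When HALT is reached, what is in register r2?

19

r6=6
r2=1
r6=6^2=4
r6=4^2=6
r2=1+3=4
CMP r2, #19  (cmp 4,19)
BNE start: taken
r6=6^2=4
r6=4^2=6
r2=4+3=7
CMP r2, #19  (cmp 7,19)
BNE start: taken
r6=6^2=4
r6=4^2=6
r2=7+3=10
CMP r2, #19  (cmp 10,19)
BNE start: taken
r6=6^2=4
r6=4^2=6
r2=10+3=13
CMP r2, #19  (cmp 13,19)
BNE start: taken
r6=6^2=4
r6=4^2=6
r2=13+3=16
CMP r2, #19  (cmp 16,19)
BNE start: taken
r6=6^2=4
r6=4^2=6
r2=16+3=19
CMP r2, #19  (cmp 19,19)
BNE start: not taken
halt.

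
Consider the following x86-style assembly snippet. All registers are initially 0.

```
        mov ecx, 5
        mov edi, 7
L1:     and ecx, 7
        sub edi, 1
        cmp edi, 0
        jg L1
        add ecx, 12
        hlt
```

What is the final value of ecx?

mov ecx, 5 → ecx=5
mov edi, 7 → edi=7
and ecx, 7 → ecx=5&7=5
sub edi, 1 → edi=7-1=6
cmp edi, 0  (cmp 6,0)
jg L1: taken
and ecx, 7 → ecx=5&7=5
sub edi, 1 → edi=6-1=5
cmp edi, 0  (cmp 5,0)
jg L1: taken
and ecx, 7 → ecx=5&7=5
sub edi, 1 → edi=5-1=4
cmp edi, 0  (cmp 4,0)
jg L1: taken
and ecx, 7 → ecx=5&7=5
sub edi, 1 → edi=4-1=3
cmp edi, 0  (cmp 3,0)
jg L1: taken
and ecx, 7 → ecx=5&7=5
sub edi, 1 → edi=3-1=2
cmp edi, 0  (cmp 2,0)
jg L1: taken
and ecx, 7 → ecx=5&7=5
sub edi, 1 → edi=2-1=1
cmp edi, 0  (cmp 1,0)
jg L1: taken
and ecx, 7 → ecx=5&7=5
sub edi, 1 → edi=1-1=0
cmp edi, 0  (cmp 0,0)
jg L1: not taken
add ecx, 12 → ecx=5+12=17
halt.

17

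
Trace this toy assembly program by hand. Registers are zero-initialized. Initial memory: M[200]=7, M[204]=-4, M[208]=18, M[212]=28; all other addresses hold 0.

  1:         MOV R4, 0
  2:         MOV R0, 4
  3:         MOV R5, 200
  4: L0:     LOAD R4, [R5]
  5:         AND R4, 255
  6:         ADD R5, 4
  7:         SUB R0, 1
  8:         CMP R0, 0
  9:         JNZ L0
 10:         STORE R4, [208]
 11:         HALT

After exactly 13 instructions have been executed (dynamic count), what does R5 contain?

after MOV R4, 0: R4=0
after MOV R0, 4: R0=4
after MOV R5, 200: R5=200
after LOAD R4, [R5]: R4=M[200]=7
after AND R4, 255: R4=7&255=7
after ADD R5, 4: R5=200+4=204
after SUB R0, 1: R0=4-1=3
CMP R0, 0  (cmp 3,0)
JNZ L0: taken
after LOAD R4, [R5]: R4=M[204]=-4
after AND R4, 255: R4=(-4)&255=252
after ADD R5, 4: R5=204+4=208
after SUB R0, 1: R0=3-1=2
After step 13: R5 = 208.

208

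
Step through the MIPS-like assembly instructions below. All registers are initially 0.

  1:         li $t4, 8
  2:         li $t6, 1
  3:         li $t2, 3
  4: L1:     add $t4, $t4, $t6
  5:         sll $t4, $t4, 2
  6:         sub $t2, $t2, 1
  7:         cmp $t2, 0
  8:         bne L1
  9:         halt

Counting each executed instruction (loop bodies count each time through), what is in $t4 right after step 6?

36

li $t4, 8 → $t4=8
li $t6, 1 → $t6=1
li $t2, 3 → $t2=3
add $t4, $t4, $t6 → $t4=8+1=9
sll $t4, $t4, 2 → $t4=9<<2=36
sub $t2, $t2, 1 → $t2=3-1=2
After step 6: $t4 = 36.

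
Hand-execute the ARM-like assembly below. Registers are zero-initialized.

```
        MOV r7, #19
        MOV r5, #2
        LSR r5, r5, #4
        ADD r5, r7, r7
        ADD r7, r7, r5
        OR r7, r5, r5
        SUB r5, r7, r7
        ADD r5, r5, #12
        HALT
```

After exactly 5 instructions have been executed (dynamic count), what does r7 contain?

57

r7=19
r5=2
r5=2>>4=0
r5=19+19=38
r7=19+38=57
After step 5: r7 = 57.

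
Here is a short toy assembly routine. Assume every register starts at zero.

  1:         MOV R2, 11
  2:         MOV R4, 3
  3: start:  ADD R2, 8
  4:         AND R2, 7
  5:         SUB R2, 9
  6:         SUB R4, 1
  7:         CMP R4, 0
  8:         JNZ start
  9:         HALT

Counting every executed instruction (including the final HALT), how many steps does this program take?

21

after MOV R2, 11: R2=11
after MOV R4, 3: R4=3
after ADD R2, 8: R2=11+8=19
after AND R2, 7: R2=19&7=3
after SUB R2, 9: R2=3-9=-6
after SUB R4, 1: R4=3-1=2
CMP R4, 0  (cmp 2,0)
JNZ start: taken
after ADD R2, 8: R2=(-6)+8=2
after AND R2, 7: R2=2&7=2
after SUB R2, 9: R2=2-9=-7
after SUB R4, 1: R4=2-1=1
CMP R4, 0  (cmp 1,0)
JNZ start: taken
after ADD R2, 8: R2=(-7)+8=1
after AND R2, 7: R2=1&7=1
after SUB R2, 9: R2=1-9=-8
after SUB R4, 1: R4=1-1=0
CMP R4, 0  (cmp 0,0)
JNZ start: not taken
halt.
Total executed instructions: 21.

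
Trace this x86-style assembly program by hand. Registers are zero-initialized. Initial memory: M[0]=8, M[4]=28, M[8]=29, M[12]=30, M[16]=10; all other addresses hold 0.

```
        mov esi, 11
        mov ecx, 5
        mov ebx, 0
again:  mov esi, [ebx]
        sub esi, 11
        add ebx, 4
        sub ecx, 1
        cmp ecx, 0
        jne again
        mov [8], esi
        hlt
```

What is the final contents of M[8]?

-1

after mov esi, 11: esi=11
after mov ecx, 5: ecx=5
after mov ebx, 0: ebx=0
after mov esi, [ebx]: esi=M[0]=8
after sub esi, 11: esi=8-11=-3
after add ebx, 4: ebx=0+4=4
after sub ecx, 1: ecx=5-1=4
cmp ecx, 0  (cmp 4,0)
jne again: taken
after mov esi, [ebx]: esi=M[4]=28
after sub esi, 11: esi=28-11=17
after add ebx, 4: ebx=4+4=8
after sub ecx, 1: ecx=4-1=3
cmp ecx, 0  (cmp 3,0)
jne again: taken
after mov esi, [ebx]: esi=M[8]=29
after sub esi, 11: esi=29-11=18
after add ebx, 4: ebx=8+4=12
after sub ecx, 1: ecx=3-1=2
cmp ecx, 0  (cmp 2,0)
jne again: taken
after mov esi, [ebx]: esi=M[12]=30
after sub esi, 11: esi=30-11=19
after add ebx, 4: ebx=12+4=16
after sub ecx, 1: ecx=2-1=1
cmp ecx, 0  (cmp 1,0)
jne again: taken
after mov esi, [ebx]: esi=M[16]=10
after sub esi, 11: esi=10-11=-1
after add ebx, 4: ebx=16+4=20
after sub ecx, 1: ecx=1-1=0
cmp ecx, 0  (cmp 0,0)
jne again: not taken
mov [8], esi → M[8]=-1
halt.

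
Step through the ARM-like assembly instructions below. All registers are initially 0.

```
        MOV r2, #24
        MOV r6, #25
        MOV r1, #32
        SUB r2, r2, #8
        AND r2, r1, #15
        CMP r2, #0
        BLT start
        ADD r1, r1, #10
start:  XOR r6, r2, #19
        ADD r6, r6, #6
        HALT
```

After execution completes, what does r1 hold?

MOV r2, #24 → r2=24
MOV r6, #25 → r6=25
MOV r1, #32 → r1=32
SUB r2, r2, #8 → r2=24-8=16
AND r2, r1, #15 → r2=32&15=0
CMP r2, #0  (cmp 0,0)
BLT start: not taken
ADD r1, r1, #10 → r1=32+10=42
XOR r6, r2, #19 → r6=0^19=19
ADD r6, r6, #6 → r6=19+6=25
halt.

42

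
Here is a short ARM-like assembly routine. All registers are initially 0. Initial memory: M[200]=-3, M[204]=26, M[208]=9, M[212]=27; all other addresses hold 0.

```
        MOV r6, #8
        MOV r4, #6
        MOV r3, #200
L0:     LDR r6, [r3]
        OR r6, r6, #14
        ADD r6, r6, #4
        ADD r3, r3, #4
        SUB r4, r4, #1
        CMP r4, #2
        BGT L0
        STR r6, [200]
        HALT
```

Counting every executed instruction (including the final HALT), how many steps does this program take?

after MOV r6, #8: r6=8
after MOV r4, #6: r4=6
after MOV r3, #200: r3=200
after LDR r6, [r3]: r6=M[200]=-3
after OR r6, r6, #14: r6=(-3)|14=-1
after ADD r6, r6, #4: r6=(-1)+4=3
after ADD r3, r3, #4: r3=200+4=204
after SUB r4, r4, #1: r4=6-1=5
CMP r4, #2  (cmp 5,2)
BGT L0: taken
after LDR r6, [r3]: r6=M[204]=26
after OR r6, r6, #14: r6=26|14=30
after ADD r6, r6, #4: r6=30+4=34
after ADD r3, r3, #4: r3=204+4=208
after SUB r4, r4, #1: r4=5-1=4
CMP r4, #2  (cmp 4,2)
BGT L0: taken
after LDR r6, [r3]: r6=M[208]=9
after OR r6, r6, #14: r6=9|14=15
after ADD r6, r6, #4: r6=15+4=19
after ADD r3, r3, #4: r3=208+4=212
after SUB r4, r4, #1: r4=4-1=3
CMP r4, #2  (cmp 3,2)
BGT L0: taken
after LDR r6, [r3]: r6=M[212]=27
after OR r6, r6, #14: r6=27|14=31
after ADD r6, r6, #4: r6=31+4=35
after ADD r3, r3, #4: r3=212+4=216
after SUB r4, r4, #1: r4=3-1=2
CMP r4, #2  (cmp 2,2)
BGT L0: not taken
STR r6, [200] → M[200]=35
halt.
Total executed instructions: 33.

33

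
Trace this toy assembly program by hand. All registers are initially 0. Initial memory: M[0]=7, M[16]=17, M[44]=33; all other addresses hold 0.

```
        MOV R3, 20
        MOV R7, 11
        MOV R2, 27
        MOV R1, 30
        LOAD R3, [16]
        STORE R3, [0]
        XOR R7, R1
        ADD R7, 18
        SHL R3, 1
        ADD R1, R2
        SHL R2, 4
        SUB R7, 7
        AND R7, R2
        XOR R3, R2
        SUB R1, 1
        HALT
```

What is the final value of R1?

56

R3=20
R7=11
R2=27
R1=30
R3=M[16]=17
STORE R3, [0] → M[0]=17
R7=11^30=21
R7=21+18=39
R3=17<<1=34
R1=30+27=57
R2=27<<4=432
R7=39-7=32
R7=32&432=32
R3=34^432=402
R1=57-1=56
halt.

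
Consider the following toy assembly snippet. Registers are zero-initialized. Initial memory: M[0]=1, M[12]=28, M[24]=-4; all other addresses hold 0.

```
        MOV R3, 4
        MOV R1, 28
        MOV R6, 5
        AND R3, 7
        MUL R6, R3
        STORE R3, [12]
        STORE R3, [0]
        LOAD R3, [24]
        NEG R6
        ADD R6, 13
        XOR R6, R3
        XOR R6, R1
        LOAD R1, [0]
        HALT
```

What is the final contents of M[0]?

after MOV R3, 4: R3=4
after MOV R1, 28: R1=28
after MOV R6, 5: R6=5
after AND R3, 7: R3=4&7=4
after MUL R6, R3: R6=5*4=20
STORE R3, [12] → M[12]=4
STORE R3, [0] → M[0]=4
after LOAD R3, [24]: R3=M[24]=-4
after NEG R6: R6=-(20)=-20
after ADD R6, 13: R6=(-20)+13=-7
after XOR R6, R3: R6=(-7)^(-4)=5
after XOR R6, R1: R6=5^28=25
after LOAD R1, [0]: R1=M[0]=4
halt.

4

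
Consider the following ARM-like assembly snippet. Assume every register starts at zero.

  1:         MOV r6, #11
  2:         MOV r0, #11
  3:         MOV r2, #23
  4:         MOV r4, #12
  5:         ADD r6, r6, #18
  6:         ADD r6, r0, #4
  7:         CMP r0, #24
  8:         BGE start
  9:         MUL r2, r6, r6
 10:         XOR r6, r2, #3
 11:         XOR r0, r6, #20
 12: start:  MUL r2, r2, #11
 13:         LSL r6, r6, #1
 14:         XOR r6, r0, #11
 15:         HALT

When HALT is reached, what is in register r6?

r6=11
r0=11
r2=23
r4=12
r6=11+18=29
r6=11+4=15
CMP r0, #24  (cmp 11,24)
BGE start: not taken
r2=15*15=225
r6=225^3=226
r0=226^20=246
r2=225*11=2475
r6=226<<1=452
r6=246^11=253
halt.

253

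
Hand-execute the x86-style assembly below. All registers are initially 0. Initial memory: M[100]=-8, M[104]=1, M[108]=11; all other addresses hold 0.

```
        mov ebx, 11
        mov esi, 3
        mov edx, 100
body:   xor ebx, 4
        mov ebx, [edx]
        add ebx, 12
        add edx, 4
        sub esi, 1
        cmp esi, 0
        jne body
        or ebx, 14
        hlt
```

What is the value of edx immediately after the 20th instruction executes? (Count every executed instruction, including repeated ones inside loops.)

108

after mov ebx, 11: ebx=11
after mov esi, 3: esi=3
after mov edx, 100: edx=100
after xor ebx, 4: ebx=11^4=15
after mov ebx, [edx]: ebx=M[100]=-8
after add ebx, 12: ebx=(-8)+12=4
after add edx, 4: edx=100+4=104
after sub esi, 1: esi=3-1=2
cmp esi, 0  (cmp 2,0)
jne body: taken
after xor ebx, 4: ebx=4^4=0
after mov ebx, [edx]: ebx=M[104]=1
after add ebx, 12: ebx=1+12=13
after add edx, 4: edx=104+4=108
after sub esi, 1: esi=2-1=1
cmp esi, 0  (cmp 1,0)
jne body: taken
after xor ebx, 4: ebx=13^4=9
after mov ebx, [edx]: ebx=M[108]=11
after add ebx, 12: ebx=11+12=23
After step 20: edx = 108.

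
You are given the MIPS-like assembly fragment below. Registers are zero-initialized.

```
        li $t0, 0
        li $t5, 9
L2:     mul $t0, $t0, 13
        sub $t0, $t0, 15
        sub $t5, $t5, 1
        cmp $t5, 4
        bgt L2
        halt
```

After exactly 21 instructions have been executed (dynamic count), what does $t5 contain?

after li $t0, 0: $t0=0
after li $t5, 9: $t5=9
after mul $t0, $t0, 13: $t0=0*13=0
after sub $t0, $t0, 15: $t0=0-15=-15
after sub $t5, $t5, 1: $t5=9-1=8
cmp $t5, 4  (cmp 8,4)
bgt L2: taken
after mul $t0, $t0, 13: $t0=(-15)*13=-195
after sub $t0, $t0, 15: $t0=(-195)-15=-210
after sub $t5, $t5, 1: $t5=8-1=7
cmp $t5, 4  (cmp 7,4)
bgt L2: taken
after mul $t0, $t0, 13: $t0=(-210)*13=-2730
after sub $t0, $t0, 15: $t0=(-2730)-15=-2745
after sub $t5, $t5, 1: $t5=7-1=6
cmp $t5, 4  (cmp 6,4)
bgt L2: taken
after mul $t0, $t0, 13: $t0=(-2745)*13=-35685
after sub $t0, $t0, 15: $t0=(-35685)-15=-35700
after sub $t5, $t5, 1: $t5=6-1=5
cmp $t5, 4  (cmp 5,4)
After step 21: $t5 = 5.

5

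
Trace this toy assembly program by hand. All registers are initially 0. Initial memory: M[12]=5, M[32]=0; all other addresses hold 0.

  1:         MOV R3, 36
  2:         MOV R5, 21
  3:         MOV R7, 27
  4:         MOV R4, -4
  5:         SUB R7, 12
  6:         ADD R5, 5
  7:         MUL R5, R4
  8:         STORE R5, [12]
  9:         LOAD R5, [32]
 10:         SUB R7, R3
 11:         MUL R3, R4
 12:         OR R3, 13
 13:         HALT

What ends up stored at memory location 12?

-104

after MOV R3, 36: R3=36
after MOV R5, 21: R5=21
after MOV R7, 27: R7=27
after MOV R4, -4: R4=-4
after SUB R7, 12: R7=27-12=15
after ADD R5, 5: R5=21+5=26
after MUL R5, R4: R5=26*(-4)=-104
STORE R5, [12] → M[12]=-104
after LOAD R5, [32]: R5=M[32]=0
after SUB R7, R3: R7=15-36=-21
after MUL R3, R4: R3=36*(-4)=-144
after OR R3, 13: R3=(-144)|13=-131
halt.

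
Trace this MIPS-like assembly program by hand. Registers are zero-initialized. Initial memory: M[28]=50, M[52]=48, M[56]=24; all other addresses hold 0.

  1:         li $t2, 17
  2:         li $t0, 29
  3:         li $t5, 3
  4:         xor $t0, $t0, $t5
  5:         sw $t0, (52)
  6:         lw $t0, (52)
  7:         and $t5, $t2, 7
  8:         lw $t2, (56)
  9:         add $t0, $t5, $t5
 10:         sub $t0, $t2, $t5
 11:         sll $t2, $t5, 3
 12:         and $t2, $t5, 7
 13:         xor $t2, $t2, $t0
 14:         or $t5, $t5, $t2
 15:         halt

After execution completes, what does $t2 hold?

22

li $t2, 17 → $t2=17
li $t0, 29 → $t0=29
li $t5, 3 → $t5=3
xor $t0, $t0, $t5 → $t0=29^3=30
sw $t0, (52) → M[52]=30
lw $t0, (52) → $t0=M[52]=30
and $t5, $t2, 7 → $t5=17&7=1
lw $t2, (56) → $t2=M[56]=24
add $t0, $t5, $t5 → $t0=1+1=2
sub $t0, $t2, $t5 → $t0=24-1=23
sll $t2, $t5, 3 → $t2=1<<3=8
and $t2, $t5, 7 → $t2=1&7=1
xor $t2, $t2, $t0 → $t2=1^23=22
or $t5, $t5, $t2 → $t5=1|22=23
halt.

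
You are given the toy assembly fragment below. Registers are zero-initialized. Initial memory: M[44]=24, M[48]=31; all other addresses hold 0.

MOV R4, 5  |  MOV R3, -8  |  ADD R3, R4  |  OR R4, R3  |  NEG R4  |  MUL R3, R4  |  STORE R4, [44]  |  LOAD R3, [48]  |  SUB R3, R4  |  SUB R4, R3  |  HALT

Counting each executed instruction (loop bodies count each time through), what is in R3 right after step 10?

28

R4=5
R3=-8
R3=(-8)+5=-3
R4=5|(-3)=-3
R4=-(-3)=3
R3=(-3)*3=-9
STORE R4, [44] → M[44]=3
R3=M[48]=31
R3=31-3=28
R4=3-28=-25
After step 10: R3 = 28.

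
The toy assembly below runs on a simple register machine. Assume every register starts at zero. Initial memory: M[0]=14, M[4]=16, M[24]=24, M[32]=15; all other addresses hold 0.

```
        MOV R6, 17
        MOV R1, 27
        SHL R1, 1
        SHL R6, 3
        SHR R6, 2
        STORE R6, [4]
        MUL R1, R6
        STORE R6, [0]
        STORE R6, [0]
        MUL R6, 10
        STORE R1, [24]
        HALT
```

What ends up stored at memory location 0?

R6=17
R1=27
R1=27<<1=54
R6=17<<3=136
R6=136>>2=34
STORE R6, [4] → M[4]=34
R1=54*34=1836
STORE R6, [0] → M[0]=34
STORE R6, [0] → M[0]=34
R6=34*10=340
STORE R1, [24] → M[24]=1836
halt.

34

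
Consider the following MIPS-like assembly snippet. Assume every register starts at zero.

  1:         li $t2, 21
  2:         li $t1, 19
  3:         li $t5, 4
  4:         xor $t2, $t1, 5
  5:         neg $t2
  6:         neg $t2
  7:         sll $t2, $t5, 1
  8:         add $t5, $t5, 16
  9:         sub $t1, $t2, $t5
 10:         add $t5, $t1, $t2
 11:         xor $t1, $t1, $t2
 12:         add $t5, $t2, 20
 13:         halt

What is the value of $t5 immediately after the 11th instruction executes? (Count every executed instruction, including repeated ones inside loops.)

-4

li $t2, 21 → $t2=21
li $t1, 19 → $t1=19
li $t5, 4 → $t5=4
xor $t2, $t1, 5 → $t2=19^5=22
neg $t2 → $t2=-(22)=-22
neg $t2 → $t2=-(-22)=22
sll $t2, $t5, 1 → $t2=4<<1=8
add $t5, $t5, 16 → $t5=4+16=20
sub $t1, $t2, $t5 → $t1=8-20=-12
add $t5, $t1, $t2 → $t5=(-12)+8=-4
xor $t1, $t1, $t2 → $t1=(-12)^8=-4
After step 11: $t5 = -4.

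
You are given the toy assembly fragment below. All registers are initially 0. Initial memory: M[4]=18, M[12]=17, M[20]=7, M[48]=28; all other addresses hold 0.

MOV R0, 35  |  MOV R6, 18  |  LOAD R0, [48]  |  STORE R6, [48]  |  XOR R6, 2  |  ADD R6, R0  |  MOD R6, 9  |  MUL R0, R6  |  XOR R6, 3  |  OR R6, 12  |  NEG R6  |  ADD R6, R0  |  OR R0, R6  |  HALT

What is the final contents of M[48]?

18

R0=35
R6=18
R0=M[48]=28
STORE R6, [48] → M[48]=18
R6=18^2=16
R6=16+28=44
R6=44%9=8
R0=28*8=224
R6=8^3=11
R6=11|12=15
R6=-(15)=-15
R6=(-15)+224=209
R0=224|209=241
halt.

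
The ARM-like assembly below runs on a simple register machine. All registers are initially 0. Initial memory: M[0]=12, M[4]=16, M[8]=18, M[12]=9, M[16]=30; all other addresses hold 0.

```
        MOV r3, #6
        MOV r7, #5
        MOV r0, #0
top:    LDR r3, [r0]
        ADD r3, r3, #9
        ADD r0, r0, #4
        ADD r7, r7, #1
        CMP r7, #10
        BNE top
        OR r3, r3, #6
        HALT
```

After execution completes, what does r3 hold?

r3=6
r7=5
r0=0
r3=M[0]=12
r3=12+9=21
r0=0+4=4
r7=5+1=6
CMP r7, #10  (cmp 6,10)
BNE top: taken
r3=M[4]=16
r3=16+9=25
r0=4+4=8
r7=6+1=7
CMP r7, #10  (cmp 7,10)
BNE top: taken
r3=M[8]=18
r3=18+9=27
r0=8+4=12
r7=7+1=8
CMP r7, #10  (cmp 8,10)
BNE top: taken
r3=M[12]=9
r3=9+9=18
r0=12+4=16
r7=8+1=9
CMP r7, #10  (cmp 9,10)
BNE top: taken
r3=M[16]=30
r3=30+9=39
r0=16+4=20
r7=9+1=10
CMP r7, #10  (cmp 10,10)
BNE top: not taken
r3=39|6=39
halt.

39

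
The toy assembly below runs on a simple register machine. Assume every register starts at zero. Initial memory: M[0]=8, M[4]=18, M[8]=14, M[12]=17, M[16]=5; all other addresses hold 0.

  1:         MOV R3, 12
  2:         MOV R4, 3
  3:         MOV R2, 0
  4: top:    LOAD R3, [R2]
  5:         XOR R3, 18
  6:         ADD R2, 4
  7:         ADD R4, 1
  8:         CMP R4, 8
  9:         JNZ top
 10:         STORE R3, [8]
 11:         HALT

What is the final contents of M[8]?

23

MOV R3, 12 → R3=12
MOV R4, 3 → R4=3
MOV R2, 0 → R2=0
LOAD R3, [R2] → R3=M[0]=8
XOR R3, 18 → R3=8^18=26
ADD R2, 4 → R2=0+4=4
ADD R4, 1 → R4=3+1=4
CMP R4, 8  (cmp 4,8)
JNZ top: taken
LOAD R3, [R2] → R3=M[4]=18
XOR R3, 18 → R3=18^18=0
ADD R2, 4 → R2=4+4=8
ADD R4, 1 → R4=4+1=5
CMP R4, 8  (cmp 5,8)
JNZ top: taken
LOAD R3, [R2] → R3=M[8]=14
XOR R3, 18 → R3=14^18=28
ADD R2, 4 → R2=8+4=12
ADD R4, 1 → R4=5+1=6
CMP R4, 8  (cmp 6,8)
JNZ top: taken
LOAD R3, [R2] → R3=M[12]=17
XOR R3, 18 → R3=17^18=3
ADD R2, 4 → R2=12+4=16
ADD R4, 1 → R4=6+1=7
CMP R4, 8  (cmp 7,8)
JNZ top: taken
LOAD R3, [R2] → R3=M[16]=5
XOR R3, 18 → R3=5^18=23
ADD R2, 4 → R2=16+4=20
ADD R4, 1 → R4=7+1=8
CMP R4, 8  (cmp 8,8)
JNZ top: not taken
STORE R3, [8] → M[8]=23
halt.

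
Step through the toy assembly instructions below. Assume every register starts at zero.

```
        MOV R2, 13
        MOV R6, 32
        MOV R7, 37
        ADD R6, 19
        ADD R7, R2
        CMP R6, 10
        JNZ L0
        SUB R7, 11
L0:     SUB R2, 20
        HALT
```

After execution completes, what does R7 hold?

after MOV R2, 13: R2=13
after MOV R6, 32: R6=32
after MOV R7, 37: R7=37
after ADD R6, 19: R6=32+19=51
after ADD R7, R2: R7=37+13=50
CMP R6, 10  (cmp 51,10)
JNZ L0: taken
after SUB R2, 20: R2=13-20=-7
halt.

50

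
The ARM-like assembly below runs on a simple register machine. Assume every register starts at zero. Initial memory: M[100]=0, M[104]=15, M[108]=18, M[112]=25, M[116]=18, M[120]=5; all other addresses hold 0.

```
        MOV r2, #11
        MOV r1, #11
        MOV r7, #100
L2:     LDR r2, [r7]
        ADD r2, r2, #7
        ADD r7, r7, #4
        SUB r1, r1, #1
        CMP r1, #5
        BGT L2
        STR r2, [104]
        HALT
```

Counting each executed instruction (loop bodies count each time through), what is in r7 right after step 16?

108

MOV r2, #11 → r2=11
MOV r1, #11 → r1=11
MOV r7, #100 → r7=100
LDR r2, [r7] → r2=M[100]=0
ADD r2, r2, #7 → r2=0+7=7
ADD r7, r7, #4 → r7=100+4=104
SUB r1, r1, #1 → r1=11-1=10
CMP r1, #5  (cmp 10,5)
BGT L2: taken
LDR r2, [r7] → r2=M[104]=15
ADD r2, r2, #7 → r2=15+7=22
ADD r7, r7, #4 → r7=104+4=108
SUB r1, r1, #1 → r1=10-1=9
CMP r1, #5  (cmp 9,5)
BGT L2: taken
LDR r2, [r7] → r2=M[108]=18
After step 16: r7 = 108.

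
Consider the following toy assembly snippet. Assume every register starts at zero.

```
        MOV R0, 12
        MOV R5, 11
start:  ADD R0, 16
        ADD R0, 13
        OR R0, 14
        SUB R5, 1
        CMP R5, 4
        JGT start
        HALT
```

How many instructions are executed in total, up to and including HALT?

R0=12
R5=11
R0=12+16=28
R0=28+13=41
R0=41|14=47
R5=11-1=10
CMP R5, 4  (cmp 10,4)
JGT start: taken
R0=47+16=63
R0=63+13=76
R0=76|14=78
R5=10-1=9
CMP R5, 4  (cmp 9,4)
JGT start: taken
R0=78+16=94
R0=94+13=107
R0=107|14=111
R5=9-1=8
CMP R5, 4  (cmp 8,4)
JGT start: taken
R0=111+16=127
R0=127+13=140
R0=140|14=142
R5=8-1=7
CMP R5, 4  (cmp 7,4)
JGT start: taken
R0=142+16=158
R0=158+13=171
R0=171|14=175
R5=7-1=6
CMP R5, 4  (cmp 6,4)
JGT start: taken
R0=175+16=191
R0=191+13=204
R0=204|14=206
R5=6-1=5
CMP R5, 4  (cmp 5,4)
JGT start: taken
R0=206+16=222
R0=222+13=235
R0=235|14=239
R5=5-1=4
CMP R5, 4  (cmp 4,4)
JGT start: not taken
halt.
Total executed instructions: 45.

45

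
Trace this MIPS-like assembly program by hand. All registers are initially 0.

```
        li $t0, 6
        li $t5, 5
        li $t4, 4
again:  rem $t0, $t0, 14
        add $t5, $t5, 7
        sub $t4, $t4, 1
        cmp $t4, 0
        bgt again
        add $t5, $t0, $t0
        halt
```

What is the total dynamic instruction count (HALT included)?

after li $t0, 6: $t0=6
after li $t5, 5: $t5=5
after li $t4, 4: $t4=4
after rem $t0, $t0, 14: $t0=6%14=6
after add $t5, $t5, 7: $t5=5+7=12
after sub $t4, $t4, 1: $t4=4-1=3
cmp $t4, 0  (cmp 3,0)
bgt again: taken
after rem $t0, $t0, 14: $t0=6%14=6
after add $t5, $t5, 7: $t5=12+7=19
after sub $t4, $t4, 1: $t4=3-1=2
cmp $t4, 0  (cmp 2,0)
bgt again: taken
after rem $t0, $t0, 14: $t0=6%14=6
after add $t5, $t5, 7: $t5=19+7=26
after sub $t4, $t4, 1: $t4=2-1=1
cmp $t4, 0  (cmp 1,0)
bgt again: taken
after rem $t0, $t0, 14: $t0=6%14=6
after add $t5, $t5, 7: $t5=26+7=33
after sub $t4, $t4, 1: $t4=1-1=0
cmp $t4, 0  (cmp 0,0)
bgt again: not taken
after add $t5, $t0, $t0: $t5=6+6=12
halt.
Total executed instructions: 25.

25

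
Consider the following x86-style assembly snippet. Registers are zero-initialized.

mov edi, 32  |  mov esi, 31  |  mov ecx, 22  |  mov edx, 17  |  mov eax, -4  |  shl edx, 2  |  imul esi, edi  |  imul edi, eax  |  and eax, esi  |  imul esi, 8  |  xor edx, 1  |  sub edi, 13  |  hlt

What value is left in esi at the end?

mov edi, 32 → edi=32
mov esi, 31 → esi=31
mov ecx, 22 → ecx=22
mov edx, 17 → edx=17
mov eax, -4 → eax=-4
shl edx, 2 → edx=17<<2=68
imul esi, edi → esi=31*32=992
imul edi, eax → edi=32*(-4)=-128
and eax, esi → eax=(-4)&992=992
imul esi, 8 → esi=992*8=7936
xor edx, 1 → edx=68^1=69
sub edi, 13 → edi=(-128)-13=-141
halt.

7936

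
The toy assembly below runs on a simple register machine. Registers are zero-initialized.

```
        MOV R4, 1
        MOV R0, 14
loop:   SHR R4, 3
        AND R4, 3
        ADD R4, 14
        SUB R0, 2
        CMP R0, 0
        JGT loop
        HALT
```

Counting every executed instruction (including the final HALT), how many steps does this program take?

MOV R4, 1 → R4=1
MOV R0, 14 → R0=14
SHR R4, 3 → R4=1>>3=0
AND R4, 3 → R4=0&3=0
ADD R4, 14 → R4=0+14=14
SUB R0, 2 → R0=14-2=12
CMP R0, 0  (cmp 12,0)
JGT loop: taken
SHR R4, 3 → R4=14>>3=1
AND R4, 3 → R4=1&3=1
ADD R4, 14 → R4=1+14=15
SUB R0, 2 → R0=12-2=10
CMP R0, 0  (cmp 10,0)
JGT loop: taken
SHR R4, 3 → R4=15>>3=1
AND R4, 3 → R4=1&3=1
ADD R4, 14 → R4=1+14=15
SUB R0, 2 → R0=10-2=8
CMP R0, 0  (cmp 8,0)
JGT loop: taken
SHR R4, 3 → R4=15>>3=1
AND R4, 3 → R4=1&3=1
ADD R4, 14 → R4=1+14=15
SUB R0, 2 → R0=8-2=6
CMP R0, 0  (cmp 6,0)
JGT loop: taken
SHR R4, 3 → R4=15>>3=1
AND R4, 3 → R4=1&3=1
ADD R4, 14 → R4=1+14=15
SUB R0, 2 → R0=6-2=4
CMP R0, 0  (cmp 4,0)
JGT loop: taken
SHR R4, 3 → R4=15>>3=1
AND R4, 3 → R4=1&3=1
ADD R4, 14 → R4=1+14=15
SUB R0, 2 → R0=4-2=2
CMP R0, 0  (cmp 2,0)
JGT loop: taken
SHR R4, 3 → R4=15>>3=1
AND R4, 3 → R4=1&3=1
ADD R4, 14 → R4=1+14=15
SUB R0, 2 → R0=2-2=0
CMP R0, 0  (cmp 0,0)
JGT loop: not taken
halt.
Total executed instructions: 45.

45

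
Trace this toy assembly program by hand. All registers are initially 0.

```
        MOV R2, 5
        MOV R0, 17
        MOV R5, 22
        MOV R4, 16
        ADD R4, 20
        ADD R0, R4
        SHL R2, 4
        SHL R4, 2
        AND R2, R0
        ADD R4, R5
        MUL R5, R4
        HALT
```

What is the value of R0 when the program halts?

MOV R2, 5 → R2=5
MOV R0, 17 → R0=17
MOV R5, 22 → R5=22
MOV R4, 16 → R4=16
ADD R4, 20 → R4=16+20=36
ADD R0, R4 → R0=17+36=53
SHL R2, 4 → R2=5<<4=80
SHL R4, 2 → R4=36<<2=144
AND R2, R0 → R2=80&53=16
ADD R4, R5 → R4=144+22=166
MUL R5, R4 → R5=22*166=3652
halt.

53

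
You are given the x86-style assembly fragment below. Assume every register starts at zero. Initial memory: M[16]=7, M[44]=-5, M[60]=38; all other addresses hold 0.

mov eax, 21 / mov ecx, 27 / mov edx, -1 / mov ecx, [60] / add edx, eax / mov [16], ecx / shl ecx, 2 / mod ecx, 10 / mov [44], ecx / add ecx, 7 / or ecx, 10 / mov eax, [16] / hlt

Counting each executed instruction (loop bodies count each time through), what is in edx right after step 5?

20

after mov eax, 21: eax=21
after mov ecx, 27: ecx=27
after mov edx, -1: edx=-1
after mov ecx, [60]: ecx=M[60]=38
after add edx, eax: edx=(-1)+21=20
After step 5: edx = 20.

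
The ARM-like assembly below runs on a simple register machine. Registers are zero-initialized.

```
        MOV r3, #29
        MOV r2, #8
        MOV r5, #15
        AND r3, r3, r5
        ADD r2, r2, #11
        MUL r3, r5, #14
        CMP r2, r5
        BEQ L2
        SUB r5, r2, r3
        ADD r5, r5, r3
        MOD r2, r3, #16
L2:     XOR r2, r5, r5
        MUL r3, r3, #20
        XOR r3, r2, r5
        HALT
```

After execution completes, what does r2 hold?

0

after MOV r3, #29: r3=29
after MOV r2, #8: r2=8
after MOV r5, #15: r5=15
after AND r3, r3, r5: r3=29&15=13
after ADD r2, r2, #11: r2=8+11=19
after MUL r3, r5, #14: r3=15*14=210
CMP r2, r5  (cmp 19,15)
BEQ L2: not taken
after SUB r5, r2, r3: r5=19-210=-191
after ADD r5, r5, r3: r5=(-191)+210=19
after MOD r2, r3, #16: r2=210%16=2
after XOR r2, r5, r5: r2=19^19=0
after MUL r3, r3, #20: r3=210*20=4200
after XOR r3, r2, r5: r3=0^19=19
halt.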